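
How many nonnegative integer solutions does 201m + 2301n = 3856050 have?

25

gcd(2301, 201):
  2301 = 11×201 + 90
  201 = 2×90 + 21
  90 = 4×21 + 6
  21 = 3×6 + 3
  6 = 2×3
so gcd(2301, 201) = 3.
Back-substitute for Bézout coefficients:
  3 = 21 - 3×6
  ... = 201×(332) + 2301×(-29)
Scale by 1285350: one solution is (426736200, -37275150). Reduce m mod 767: (410, 1640).
General: m = 410 + 767t, n = 1640 - 67t.
m ≥ 0 ⇒ t ≥ 0; n ≥ 0 ⇒ t ≤ 24. So t ∈ [0, 24]: 25 solutions.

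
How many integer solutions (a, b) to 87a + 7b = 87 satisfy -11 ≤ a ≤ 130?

20

gcd(87, 7) = 1  (87 = 12*7 + 3, 7 = 2*3 + 1, 3 = 3*1).
Back-substituting, 87*(-2) + 7*(25) = 1.
Scale by 87: particular solution (-174, 2175); reduce a mod 7: (1, 0).
General solution: a = 1 + 7t, b = 0 - 87t for integer t.
-11 ≤ 1 + 7t ≤ 130 gives t ∈ [-1, 18], which is 20 values.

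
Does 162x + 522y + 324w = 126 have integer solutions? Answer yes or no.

yes

gcd(522, 162) = 18.
gcd(18, 324) = 18.
18 divides 126, so integer solutions exist.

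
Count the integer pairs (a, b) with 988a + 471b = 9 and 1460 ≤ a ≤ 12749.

24

gcd(988, 471):
  988 = 2*471 + 46
  471 = 10*46 + 11
  46 = 4*11 + 2
  11 = 5*2 + 1
  2 = 2*1
so gcd(988, 471) = 1.
Back-substitute for Bézout coefficients:
  1 = 11 - 5*2
  ... = 988*(-215) + 471*(451)
Scale by 9: particular solution (-1935, 4059); reduce a mod 471: (420, -881).
General solution: a = 420 + 471t, b = -881 - 988t for integer t.
1460 ≤ 420 + 471t ≤ 12749 gives t ∈ [3, 26], which is 24 values.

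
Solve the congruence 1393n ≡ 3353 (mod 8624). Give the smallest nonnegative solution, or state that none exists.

281

gcd(8624, 1393):
  8624 = 6·1393 + 266
  1393 = 5·266 + 63
  266 = 4·63 + 14
  63 = 4·14 + 7
  14 = 2·7
so gcd(8624, 1393) = 7.
7 divides 3353, so solutions exist.
Back-substitute for Bézout coefficients:
  7 = 63 - 4·14
  ... = 1393·(551) + 8624·(-89)
So 1393·(551) ≡ 7 (mod 8624); multiply by 479: n ≡ 263929 (mod 1232).
Smallest nonnegative: n = 263929 mod 1232 = 281.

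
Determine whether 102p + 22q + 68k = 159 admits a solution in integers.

gcd(102, 22) = 2  (102 = 4·22 + 14, 22 = 1·14 + 8, 14 = 1·8 + 6, 8 = 1·6 + 2, 6 = 3·2).
gcd(2, 68) = 2.
2 does not divide 159 (remainder 1), so no integer solutions.

no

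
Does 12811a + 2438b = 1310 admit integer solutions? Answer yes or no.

gcd(12811, 2438):
  12811 = 5·2438 + 621
  2438 = 3·621 + 575
  621 = 1·575 + 46
  575 = 12·46 + 23
  46 = 2·23
so gcd(12811, 2438) = 23.
23 does not divide 1310 (remainder 22), so no integer solutions.

no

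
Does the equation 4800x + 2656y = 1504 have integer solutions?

yes

gcd(4800, 2656) = 32.
32 divides 1504, so integer solutions exist.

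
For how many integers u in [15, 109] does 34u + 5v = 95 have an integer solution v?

19

gcd(34, 5):
  34 = 6·5 + 4
  5 = 1·4 + 1
  4 = 4·1
so gcd(34, 5) = 1.
Back-substitute for Bézout coefficients:
  1 = 5 - 1·4
  ... = 34·(-1) + 5·(7)
Scale by 95: particular solution (-95, 665); reduce u mod 5: (0, 19).
General solution: u = 0 + 5t, v = 19 - 34t for integer t.
15 ≤ 0 + 5t ≤ 109 gives t ∈ [3, 21], which is 19 values.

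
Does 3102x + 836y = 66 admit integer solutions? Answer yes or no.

yes

gcd(3102, 836) = 22  (3102 = 3·836 + 594, 836 = 1·594 + 242, 594 = 2·242 + 110, 242 = 2·110 + 22, 110 = 5·22).
22 divides 66, so integer solutions exist.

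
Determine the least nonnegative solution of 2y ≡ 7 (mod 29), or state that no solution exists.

gcd(29, 2) = 1.
1 divides 7, so solutions exist.
By Bézout, 2×(-14) + 29×(1) = 1.
So 2×(-14) ≡ 1 (mod 29); multiply by 7: y ≡ -98 (mod 29).
Smallest nonnegative: y = -98 mod 29 = 18.

18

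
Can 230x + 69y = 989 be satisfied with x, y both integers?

yes

gcd(230, 69):
  230 = 3*69 + 23
  69 = 3*23
so gcd(230, 69) = 23.
23 divides 989, so integer solutions exist.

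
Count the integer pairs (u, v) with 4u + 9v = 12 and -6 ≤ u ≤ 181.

gcd(9, 4) = 1.
By Bézout, 4*(-2) + 9*(1) = 1.
Particular solution: (3, 0).
General solution: u = 3 + 9t, v = 0 - 4t for integer t.
-6 ≤ 3 + 9t ≤ 181 gives t ∈ [-1, 19], which is 21 values.

21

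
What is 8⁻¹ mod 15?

gcd(15, 8) = 1.
By Bézout, 8*(2) + 15*(-1) = 1.
So 8*2 ≡ 1 (mod 15), and 2 mod 15 = 2.

2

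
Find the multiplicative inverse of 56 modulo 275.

gcd(275, 56) = 1  (275 = 4·56 + 51, 56 = 1·51 + 5, 51 = 10·5 + 1, 5 = 5·1).
Back-substituting, 56·(-54) + 275·(11) = 1.
So 56·-54 ≡ 1 (mod 275), and -54 mod 275 = 221.

221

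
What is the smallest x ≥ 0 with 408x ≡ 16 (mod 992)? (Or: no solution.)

90

gcd(992, 408) = 8.
8 divides 16, so solutions exist.
By Bézout, 408·(-17) + 992·(7) = 8.
So 408·(-17) ≡ 8 (mod 992); multiply by 2: x ≡ -34 (mod 124).
Smallest nonnegative: x = -34 mod 124 = 90.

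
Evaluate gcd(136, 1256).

8

gcd(1256, 136):
  1256 = 9·136 + 32
  136 = 4·32 + 8
  32 = 4·8
so gcd(1256, 136) = 8.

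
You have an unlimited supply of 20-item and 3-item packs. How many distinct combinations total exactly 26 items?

Need nonnegative integers with 20j + 3k = 26.
gcd(20, 3) = 1, and 20·(-1) + 3·(7) = 1.
So (j₀, k₀) = (-26, 182); general j = -26 + 3t, k = 182 - 20t.
j ≥ 0 ⇒ t ≥ 9; k ≥ 0 ⇒ t ≤ 9. That's 1 value of t.

1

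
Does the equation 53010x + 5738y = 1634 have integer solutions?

yes

gcd(53010, 5738):
  53010 = 9×5738 + 1368
  5738 = 4×1368 + 266
  1368 = 5×266 + 38
  266 = 7×38
so gcd(53010, 5738) = 38.
38 divides 1634, so integer solutions exist.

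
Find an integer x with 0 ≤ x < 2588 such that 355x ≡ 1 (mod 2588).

1407

gcd(2588, 355) = 1  (2588 = 7×355 + 103, 355 = 3×103 + 46, 103 = 2×46 + 11, 46 = 4×11 + 2, 11 = 5×2 + 1, 2 = 2×1).
Back-substituting, 355×(-1181) + 2588×(162) = 1.
So 355×-1181 ≡ 1 (mod 2588), and -1181 mod 2588 = 1407.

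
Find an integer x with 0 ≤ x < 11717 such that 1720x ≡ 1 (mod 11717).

gcd(11717, 1720):
  11717 = 6·1720 + 1397
  1720 = 1·1397 + 323
  1397 = 4·323 + 105
  323 = 3·105 + 8
  105 = 13·8 + 1
  8 = 8·1
so gcd(11717, 1720) = 1.
Back-substitute for Bézout coefficients:
  1 = 105 - 13·8
  ... = 1720·(-1451) + 11717·(213)
So 1720·-1451 ≡ 1 (mod 11717), and -1451 mod 11717 = 10266.

10266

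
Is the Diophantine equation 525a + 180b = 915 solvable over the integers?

yes

gcd(525, 180) = 15.
15 divides 915, so integer solutions exist.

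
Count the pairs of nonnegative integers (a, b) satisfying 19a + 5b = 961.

10

gcd(19, 5) = 1  (19 = 3·5 + 4, 5 = 1·4 + 1, 4 = 4·1).
Back-substituting, 19·(-1) + 5·(4) = 1.
Scale by 961: one solution is (-961, 3844). Reduce a mod 5: (4, 177).
General: a = 4 + 5t, b = 177 - 19t.
a ≥ 0 ⇒ t ≥ 0; b ≥ 0 ⇒ t ≤ 9. So t ∈ [0, 9]: 10 solutions.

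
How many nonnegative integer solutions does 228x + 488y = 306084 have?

11

gcd(488, 228) = 4.
By Bézout, 228×(15) + 488×(-7) = 4.
One solution: (39, 609).
General: x = 39 + 122t, y = 609 - 57t.
x ≥ 0 ⇒ t ≥ 0; y ≥ 0 ⇒ t ≤ 10. So t ∈ [0, 10]: 11 solutions.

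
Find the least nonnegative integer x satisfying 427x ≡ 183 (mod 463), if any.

gcd(463, 427) = 1  (463 = 1×427 + 36, 427 = 11×36 + 31, 36 = 1×31 + 5, 31 = 6×5 + 1, 5 = 5×1).
1 divides 183, so solutions exist.
Back-substituting, 427×(90) + 463×(-83) = 1.
So 427×(90) ≡ 1 (mod 463); multiply by 183: x ≡ 16470 (mod 463).
Smallest nonnegative: x = 16470 mod 463 = 265.

265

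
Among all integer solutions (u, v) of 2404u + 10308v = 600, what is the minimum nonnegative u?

gcd(10308, 2404) = 4.
4 divides 600, so solutions exist.
By Bézout, 2404×(283) + 10308×(-66) = 4.
Scale by 600/4 = 150: (u₀, v₀) = (42450, -9900).
General solution: u = 42450 + 2577t, v = -9900 - 601t for integer t.
u ≥ 0: smallest is 42450 mod 2577 = 1218 (at t = -16), with v = -284.

1218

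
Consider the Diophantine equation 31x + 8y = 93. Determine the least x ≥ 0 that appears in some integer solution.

3

gcd(31, 8):
  31 = 3·8 + 7
  8 = 1·7 + 1
  7 = 7·1
so gcd(31, 8) = 1.
1 divides 93, so solutions exist.
Back-substitute for Bézout coefficients:
  1 = 8 - 1·7
  ... = 31·(-1) + 8·(4)
Scale by 93/1 = 93: (x₀, y₀) = (-93, 372).
General solution: x = -93 + 8t, y = 372 - 31t for integer t.
x ≥ 0: smallest is -93 mod 8 = 3 (at t = 12), with y = 0.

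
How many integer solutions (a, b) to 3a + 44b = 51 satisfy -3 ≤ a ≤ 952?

22

gcd(44, 3) = 1.
By Bézout, 3×(15) + 44×(-1) = 1.
Particular solution: (17, 0).
General solution: a = 17 + 44t, b = 0 - 3t for integer t.
-3 ≤ 17 + 44t ≤ 952 gives t ∈ [0, 21], which is 22 values.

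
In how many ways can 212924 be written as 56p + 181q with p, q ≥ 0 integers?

gcd(181, 56) = 1  (181 = 3·56 + 13, 56 = 4·13 + 4, 13 = 3·4 + 1, 4 = 4·1).
Back-substituting, 56·(-42) + 181·(13) = 1.
Scale by 212924: one solution is (-8942808, 2768012). Reduce p mod 181: (40, 1164).
General: p = 40 + 181t, q = 1164 - 56t.
p ≥ 0 ⇒ t ≥ 0; q ≥ 0 ⇒ t ≤ 20. So t ∈ [0, 20]: 21 solutions.

21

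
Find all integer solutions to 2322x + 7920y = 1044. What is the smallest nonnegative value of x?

362

gcd(7920, 2322):
  7920 = 3·2322 + 954
  2322 = 2·954 + 414
  954 = 2·414 + 126
  414 = 3·126 + 36
  126 = 3·36 + 18
  36 = 2·18
so gcd(7920, 2322) = 18.
18 divides 1044, so solutions exist.
Back-substitute for Bézout coefficients:
  18 = 126 - 3·36
  ... = 2322·(-191) + 7920·(56)
Scale by 1044/18 = 58: (x₀, y₀) = (-11078, 3248).
General solution: x = -11078 + 440t, y = 3248 - 129t for integer t.
x ≥ 0: smallest is -11078 mod 440 = 362 (at t = 26), with y = -106.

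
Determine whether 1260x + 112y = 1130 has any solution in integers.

gcd(1260, 112) = 28.
28 does not divide 1130 (remainder 10), so no integer solutions.

no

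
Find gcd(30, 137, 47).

gcd(137, 30):
  137 = 4·30 + 17
  30 = 1·17 + 13
  17 = 1·13 + 4
  13 = 3·4 + 1
  4 = 4·1
so gcd(137, 30) = 1.
gcd(1, 47) = 1.

1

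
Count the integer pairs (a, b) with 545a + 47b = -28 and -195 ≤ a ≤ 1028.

gcd(545, 47) = 1.
By Bézout, 545*(-5) + 47*(58) = 1.
Particular solution: (46, -534).
General solution: a = 46 + 47t, b = -534 - 545t for integer t.
-195 ≤ 46 + 47t ≤ 1028 gives t ∈ [-5, 20], which is 26 values.

26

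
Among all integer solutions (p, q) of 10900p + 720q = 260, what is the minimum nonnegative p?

gcd(10900, 720):
  10900 = 15·720 + 100
  720 = 7·100 + 20
  100 = 5·20
so gcd(10900, 720) = 20.
20 divides 260, so solutions exist.
Back-substitute for Bézout coefficients:
  20 = 720 - 7·100
  ... = 10900·(-7) + 720·(106)
Scale by 260/20 = 13: (p₀, q₀) = (-91, 1378).
General solution: p = -91 + 36t, q = 1378 - 545t for integer t.
p ≥ 0: smallest is -91 mod 36 = 17 (at t = 3), with q = -257.

17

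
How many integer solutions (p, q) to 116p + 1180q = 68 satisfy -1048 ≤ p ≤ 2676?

gcd(1180, 116) = 4.
By Bézout, 116·(-61) + 1180·(6) = 4.
Particular solution: (143, -14).
General solution: p = 143 + 295t, q = -14 - 29t for integer t.
-1048 ≤ 143 + 295t ≤ 2676 gives t ∈ [-4, 8], which is 13 values.

13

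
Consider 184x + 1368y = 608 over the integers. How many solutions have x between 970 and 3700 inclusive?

16

gcd(1368, 184):
  1368 = 7·184 + 80
  184 = 2·80 + 24
  80 = 3·24 + 8
  24 = 3·8
so gcd(1368, 184) = 8.
Back-substitute for Bézout coefficients:
  8 = 80 - 3·24
  ... = 184·(-52) + 1368·(7)
Scale by 76: particular solution (-3952, 532); reduce x mod 171: (152, -20).
General solution: x = 152 + 171t, y = -20 - 23t for integer t.
970 ≤ 152 + 171t ≤ 3700 gives t ∈ [5, 20], which is 16 values.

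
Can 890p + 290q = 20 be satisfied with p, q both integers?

gcd(890, 290) = 10  (890 = 3×290 + 20, 290 = 14×20 + 10, 20 = 2×10).
10 divides 20, so integer solutions exist.

yes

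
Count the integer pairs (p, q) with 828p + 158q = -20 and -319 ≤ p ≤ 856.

15

gcd(828, 158) = 2.
By Bézout, 828*(25) + 158*(-131) = 2.
Particular solution: (66, -346).
General solution: p = 66 + 79t, q = -346 - 414t for integer t.
-319 ≤ 66 + 79t ≤ 856 gives t ∈ [-4, 10], which is 15 values.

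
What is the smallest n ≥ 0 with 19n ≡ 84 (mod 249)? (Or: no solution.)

201

gcd(249, 19) = 1  (249 = 13·19 + 2, 19 = 9·2 + 1, 2 = 2·1).
1 divides 84, so solutions exist.
Back-substituting, 19·(118) + 249·(-9) = 1.
So 19·(118) ≡ 1 (mod 249); multiply by 84: n ≡ 9912 (mod 249).
Smallest nonnegative: n = 9912 mod 249 = 201.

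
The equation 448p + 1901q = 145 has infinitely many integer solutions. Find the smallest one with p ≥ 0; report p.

47

gcd(1901, 448) = 1.
1 divides 145, so solutions exist.
By Bézout, 448×(-157) + 1901×(37) = 1.
Scale by 145/1 = 145: (p₀, q₀) = (-22765, 5365).
General solution: p = -22765 + 1901t, q = 5365 - 448t for integer t.
p ≥ 0: smallest is -22765 mod 1901 = 47 (at t = 12), with q = -11.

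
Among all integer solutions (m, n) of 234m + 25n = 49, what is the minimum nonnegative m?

gcd(234, 25) = 1  (234 = 9×25 + 9, 25 = 2×9 + 7, 9 = 1×7 + 2, 7 = 3×2 + 1, 2 = 2×1).
1 divides 49, so solutions exist.
Back-substituting, 234×(-11) + 25×(103) = 1.
Scale by 49/1 = 49: (m₀, n₀) = (-539, 5047).
General solution: m = -539 + 25t, n = 5047 - 234t for integer t.
m ≥ 0: smallest is -539 mod 25 = 11 (at t = 22), with n = -101.

11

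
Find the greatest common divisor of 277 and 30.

1

gcd(277, 30):
  277 = 9×30 + 7
  30 = 4×7 + 2
  7 = 3×2 + 1
  2 = 2×1
so gcd(277, 30) = 1.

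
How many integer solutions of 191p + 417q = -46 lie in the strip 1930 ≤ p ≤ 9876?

19

gcd(417, 191):
  417 = 2·191 + 35
  191 = 5·35 + 16
  35 = 2·16 + 3
  16 = 5·3 + 1
  3 = 3·1
so gcd(417, 191) = 1.
Back-substitute for Bézout coefficients:
  1 = 16 - 5·3
  ... = 191·(131) + 417·(-60)
Scale by -46: particular solution (-6026, 2760); reduce p mod 417: (229, -105).
General solution: p = 229 + 417t, q = -105 - 191t for integer t.
1930 ≤ 229 + 417t ≤ 9876 gives t ∈ [5, 23], which is 19 values.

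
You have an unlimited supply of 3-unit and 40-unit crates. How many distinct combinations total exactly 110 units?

1

Need nonnegative integers with 3j + 40k = 110.
gcd(3, 40) = 1, and 3·(-13) + 40·(1) = 1.
So (j₀, k₀) = (-1430, 110); general j = -1430 + 40t, k = 110 - 3t.
j ≥ 0 ⇒ t ≥ 36; k ≥ 0 ⇒ t ≤ 36. That's 1 value of t.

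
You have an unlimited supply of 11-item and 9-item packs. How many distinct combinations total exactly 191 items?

2

Need nonnegative integers with 11j + 9k = 191.
gcd(11, 9) = 1, and 11·(-4) + 9·(5) = 1.
So (j₀, k₀) = (-764, 955); general j = -764 + 9t, k = 955 - 11t.
j ≥ 0 ⇒ t ≥ 85; k ≥ 0 ⇒ t ≤ 86. That's 2 values of t.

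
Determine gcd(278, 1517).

1

gcd(1517, 278):
  1517 = 5*278 + 127
  278 = 2*127 + 24
  127 = 5*24 + 7
  24 = 3*7 + 3
  7 = 2*3 + 1
  3 = 3*1
so gcd(1517, 278) = 1.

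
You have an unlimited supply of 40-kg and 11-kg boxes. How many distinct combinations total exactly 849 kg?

2

Need nonnegative integers with 40j + 11k = 849.
gcd(40, 11) = 1, and 40·(-3) + 11·(11) = 1.
So (j₀, k₀) = (-2547, 9339); general j = -2547 + 11t, k = 9339 - 40t.
j ≥ 0 ⇒ t ≥ 232; k ≥ 0 ⇒ t ≤ 233. That's 2 values of t.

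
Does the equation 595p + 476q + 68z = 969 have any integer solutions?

gcd(595, 476) = 119  (595 = 1×476 + 119, 476 = 4×119).
gcd(119, 68) = 17.
17 divides 969, so integer solutions exist.

yes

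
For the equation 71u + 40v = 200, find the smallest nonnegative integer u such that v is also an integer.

gcd(71, 40) = 1  (71 = 1·40 + 31, 40 = 1·31 + 9, 31 = 3·9 + 4, 9 = 2·4 + 1, 4 = 4·1).
1 divides 200, so solutions exist.
Back-substituting, 71·(-9) + 40·(16) = 1.
Scale by 200/1 = 200: (u₀, v₀) = (-1800, 3200).
General solution: u = -1800 + 40t, v = 3200 - 71t for integer t.
u ≥ 0: smallest is -1800 mod 40 = 0 (at t = 45), with v = 5.

0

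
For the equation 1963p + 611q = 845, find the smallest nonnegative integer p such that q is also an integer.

gcd(1963, 611) = 13.
13 divides 845, so solutions exist.
By Bézout, 1963×(-14) + 611×(45) = 13.
Scale by 845/13 = 65: (p₀, q₀) = (-910, 2925).
General solution: p = -910 + 47t, q = 2925 - 151t for integer t.
p ≥ 0: smallest is -910 mod 47 = 30 (at t = 20), with q = -95.

30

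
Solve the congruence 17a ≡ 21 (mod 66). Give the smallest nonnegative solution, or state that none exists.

gcd(66, 17) = 1.
1 divides 21, so solutions exist.
By Bézout, 17·(-31) + 66·(8) = 1.
So 17·(-31) ≡ 1 (mod 66); multiply by 21: a ≡ -651 (mod 66).
Smallest nonnegative: a = -651 mod 66 = 9.

9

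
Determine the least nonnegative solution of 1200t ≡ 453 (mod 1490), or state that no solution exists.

gcd(1490, 1200):
  1490 = 1*1200 + 290
  1200 = 4*290 + 40
  290 = 7*40 + 10
  40 = 4*10
so gcd(1490, 1200) = 10.
10 does not divide 453, so the congruence has no solution.

no solution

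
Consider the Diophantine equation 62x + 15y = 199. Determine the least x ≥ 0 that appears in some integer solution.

2

gcd(62, 15) = 1  (62 = 4·15 + 2, 15 = 7·2 + 1, 2 = 2·1).
1 divides 199, so solutions exist.
Back-substituting, 62·(-7) + 15·(29) = 1.
Scale by 199/1 = 199: (x₀, y₀) = (-1393, 5771).
General solution: x = -1393 + 15t, y = 5771 - 62t for integer t.
x ≥ 0: smallest is -1393 mod 15 = 2 (at t = 93), with y = 5.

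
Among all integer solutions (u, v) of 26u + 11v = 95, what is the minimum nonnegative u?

gcd(26, 11):
  26 = 2×11 + 4
  11 = 2×4 + 3
  4 = 1×3 + 1
  3 = 3×1
so gcd(26, 11) = 1.
1 divides 95, so solutions exist.
Back-substitute for Bézout coefficients:
  1 = 4 - 1×3
  ... = 26×(3) + 11×(-7)
Scale by 95/1 = 95: (u₀, v₀) = (285, -665).
General solution: u = 285 + 11t, v = -665 - 26t for integer t.
u ≥ 0: smallest is 285 mod 11 = 10 (at t = -25), with v = -15.

10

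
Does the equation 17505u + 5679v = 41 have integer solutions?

no

gcd(17505, 5679) = 9  (17505 = 3*5679 + 468, 5679 = 12*468 + 63, 468 = 7*63 + 27, 63 = 2*27 + 9, 27 = 3*9).
9 does not divide 41 (remainder 5), so no integer solutions.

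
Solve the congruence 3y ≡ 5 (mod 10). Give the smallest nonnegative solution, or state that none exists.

gcd(10, 3) = 1  (10 = 3·3 + 1, 3 = 3·1).
1 divides 5, so solutions exist.
Back-substituting, 3·(-3) + 10·(1) = 1.
So 3·(-3) ≡ 1 (mod 10); multiply by 5: y ≡ -15 (mod 10).
Smallest nonnegative: y = -15 mod 10 = 5.

5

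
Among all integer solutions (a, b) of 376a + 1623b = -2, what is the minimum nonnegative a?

gcd(1623, 376) = 1  (1623 = 4·376 + 119, 376 = 3·119 + 19, 119 = 6·19 + 5, 19 = 3·5 + 4, 5 = 1·4 + 1, 4 = 4·1).
1 divides -2, so solutions exist.
Back-substituting, 376·(-341) + 1623·(79) = 1.
Scale by -2/1 = -2: (a₀, b₀) = (682, -158).
General solution: a = 682 + 1623t, b = -158 - 376t for integer t.
a ≥ 0: smallest is 682 mod 1623 = 682 (at t = 0), with b = -158.

682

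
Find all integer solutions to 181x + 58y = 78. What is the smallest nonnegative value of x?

36

gcd(181, 58) = 1  (181 = 3*58 + 7, 58 = 8*7 + 2, 7 = 3*2 + 1, 2 = 2*1).
1 divides 78, so solutions exist.
Back-substituting, 181*(25) + 58*(-78) = 1.
Scale by 78/1 = 78: (x₀, y₀) = (1950, -6084).
General solution: x = 1950 + 58t, y = -6084 - 181t for integer t.
x ≥ 0: smallest is 1950 mod 58 = 36 (at t = -33), with y = -111.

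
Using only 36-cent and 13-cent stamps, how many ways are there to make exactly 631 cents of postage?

2

Need nonnegative integers with 36j + 13k = 631.
gcd(36, 13) = 1, and 36·(4) + 13·(-11) = 1.
So (j₀, k₀) = (2524, -6941); general j = 2524 + 13t, k = -6941 - 36t.
j ≥ 0 ⇒ t ≥ -194; k ≥ 0 ⇒ t ≤ -193. That's 2 values of t.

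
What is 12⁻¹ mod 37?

34

gcd(37, 12) = 1.
By Bézout, 12*(-3) + 37*(1) = 1.
So 12*-3 ≡ 1 (mod 37), and -3 mod 37 = 34.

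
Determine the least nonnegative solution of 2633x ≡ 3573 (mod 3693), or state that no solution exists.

3066

gcd(3693, 2633) = 1.
1 divides 3573, so solutions exist.
By Bézout, 2633*(-1195) + 3693*(852) = 1.
So 2633*(-1195) ≡ 1 (mod 3693); multiply by 3573: x ≡ -4269735 (mod 3693).
Smallest nonnegative: x = -4269735 mod 3693 = 3066.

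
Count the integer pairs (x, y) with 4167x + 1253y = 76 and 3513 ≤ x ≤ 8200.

gcd(4167, 1253) = 1  (4167 = 3·1253 + 408, 1253 = 3·408 + 29, 408 = 14·29 + 2, 29 = 14·2 + 1, 2 = 2·1).
Back-substituting, 4167·(-605) + 1253·(2012) = 1.
Scale by 76: particular solution (-45980, 152912); reduce x mod 1253: (381, -1267).
General solution: x = 381 + 1253t, y = -1267 - 4167t for integer t.
3513 ≤ 381 + 1253t ≤ 8200 gives t ∈ [3, 6], which is 4 values.

4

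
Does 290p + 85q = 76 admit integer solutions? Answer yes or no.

no

gcd(290, 85):
  290 = 3×85 + 35
  85 = 2×35 + 15
  35 = 2×15 + 5
  15 = 3×5
so gcd(290, 85) = 5.
5 does not divide 76 (remainder 1), so no integer solutions.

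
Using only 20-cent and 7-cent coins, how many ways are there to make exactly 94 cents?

Need nonnegative integers with 20j + 7k = 94.
gcd(20, 7) = 1, and 20·(-1) + 7·(3) = 1.
So (j₀, k₀) = (-94, 282); general j = -94 + 7t, k = 282 - 20t.
j ≥ 0 ⇒ t ≥ 14; k ≥ 0 ⇒ t ≤ 14. That's 1 value of t.

1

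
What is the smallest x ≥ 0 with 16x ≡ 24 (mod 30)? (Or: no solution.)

gcd(30, 16):
  30 = 1×16 + 14
  16 = 1×14 + 2
  14 = 7×2
so gcd(30, 16) = 2.
2 divides 24, so solutions exist.
Back-substitute for Bézout coefficients:
  2 = 16 - 1×14
  ... = 16×(2) + 30×(-1)
So 16×(2) ≡ 2 (mod 30); multiply by 12: x ≡ 24 (mod 15).
Smallest nonnegative: x = 24 mod 15 = 9.

9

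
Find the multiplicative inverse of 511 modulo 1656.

gcd(1656, 511):
  1656 = 3·511 + 123
  511 = 4·123 + 19
  123 = 6·19 + 9
  19 = 2·9 + 1
  9 = 9·1
so gcd(1656, 511) = 1.
Back-substitute for Bézout coefficients:
  1 = 19 - 2·9
  ... = 511·(175) + 1656·(-54)
So 511·175 ≡ 1 (mod 1656), and 175 mod 1656 = 175.

175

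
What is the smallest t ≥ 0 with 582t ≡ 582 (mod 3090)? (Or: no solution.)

gcd(3090, 582) = 6  (3090 = 5·582 + 180, 582 = 3·180 + 42, 180 = 4·42 + 12, 42 = 3·12 + 6, 12 = 2·6).
6 divides 582, so solutions exist.
Back-substituting, 582·(223) + 3090·(-42) = 6.
So 582·(223) ≡ 6 (mod 3090); multiply by 97: t ≡ 21631 (mod 515).
Smallest nonnegative: t = 21631 mod 515 = 1.

1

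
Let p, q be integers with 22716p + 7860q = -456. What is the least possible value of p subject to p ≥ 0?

419

gcd(22716, 7860) = 12  (22716 = 2×7860 + 6996, 7860 = 1×6996 + 864, 6996 = 8×864 + 84, 864 = 10×84 + 24, 84 = 3×24 + 12, 24 = 2×12).
12 divides -456, so solutions exist.
Back-substituting, 22716×(282) + 7860×(-815) = 12.
Scale by -456/12 = -38: (p₀, q₀) = (-10716, 30970).
General solution: p = -10716 + 655t, q = 30970 - 1893t for integer t.
p ≥ 0: smallest is -10716 mod 655 = 419 (at t = 17), with q = -1211.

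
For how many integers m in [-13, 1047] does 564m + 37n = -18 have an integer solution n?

gcd(564, 37) = 1.
By Bézout, 564×(-4) + 37×(61) = 1.
Particular solution: (35, -534).
General solution: m = 35 + 37t, n = -534 - 564t for integer t.
-13 ≤ 35 + 37t ≤ 1047 gives t ∈ [-1, 27], which is 29 values.

29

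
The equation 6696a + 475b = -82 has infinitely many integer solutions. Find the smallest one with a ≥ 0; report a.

308

gcd(6696, 475) = 1  (6696 = 14*475 + 46, 475 = 10*46 + 15, 46 = 3*15 + 1, 15 = 15*1).
1 divides -82, so solutions exist.
Back-substituting, 6696*(31) + 475*(-437) = 1.
Scale by -82/1 = -82: (a₀, b₀) = (-2542, 35834).
General solution: a = -2542 + 475t, b = 35834 - 6696t for integer t.
a ≥ 0: smallest is -2542 mod 475 = 308 (at t = 6), with b = -4342.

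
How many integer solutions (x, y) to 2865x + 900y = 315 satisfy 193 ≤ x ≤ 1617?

24

gcd(2865, 900):
  2865 = 3·900 + 165
  900 = 5·165 + 75
  165 = 2·75 + 15
  75 = 5·15
so gcd(2865, 900) = 15.
Back-substitute for Bézout coefficients:
  15 = 165 - 2·75
  ... = 2865·(11) + 900·(-35)
Scale by 21: particular solution (231, -735); reduce x mod 60: (51, -162).
General solution: x = 51 + 60t, y = -162 - 191t for integer t.
193 ≤ 51 + 60t ≤ 1617 gives t ∈ [3, 26], which is 24 values.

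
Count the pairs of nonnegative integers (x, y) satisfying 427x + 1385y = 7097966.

gcd(1385, 427):
  1385 = 3·427 + 104
  427 = 4·104 + 11
  104 = 9·11 + 5
  11 = 2·5 + 1
  5 = 5·1
so gcd(1385, 427) = 1.
Back-substitute for Bézout coefficients:
  1 = 11 - 2·5
  ... = 427·(253) + 1385·(-78)
Scale by 7097966: one solution is (1795785398, -553641348). Reduce x mod 1385: (1323, 4717).
General: x = 1323 + 1385t, y = 4717 - 427t.
x ≥ 0 ⇒ t ≥ 0; y ≥ 0 ⇒ t ≤ 11. So t ∈ [0, 11]: 12 solutions.

12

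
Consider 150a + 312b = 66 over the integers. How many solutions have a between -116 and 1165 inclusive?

gcd(312, 150) = 6.
By Bézout, 150*(25) + 312*(-12) = 6.
Particular solution: (15, -7).
General solution: a = 15 + 52t, b = -7 - 25t for integer t.
-116 ≤ 15 + 52t ≤ 1165 gives t ∈ [-2, 22], which is 25 values.

25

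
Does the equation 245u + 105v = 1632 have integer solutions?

gcd(245, 105):
  245 = 2*105 + 35
  105 = 3*35
so gcd(245, 105) = 35.
35 does not divide 1632 (remainder 22), so no integer solutions.

no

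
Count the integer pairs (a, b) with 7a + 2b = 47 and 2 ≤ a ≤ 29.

14

gcd(7, 2) = 1  (7 = 3*2 + 1, 2 = 2*1).
Back-substituting, 7*(1) + 2*(-3) = 1.
Scale by 47: particular solution (47, -141); reduce a mod 2: (1, 20).
General solution: a = 1 + 2t, b = 20 - 7t for integer t.
2 ≤ 1 + 2t ≤ 29 gives t ∈ [1, 14], which is 14 values.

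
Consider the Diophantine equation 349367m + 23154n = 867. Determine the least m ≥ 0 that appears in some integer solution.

gcd(349367, 23154):
  349367 = 15·23154 + 2057
  23154 = 11·2057 + 527
  2057 = 3·527 + 476
  527 = 1·476 + 51
  476 = 9·51 + 17
  51 = 3·17
so gcd(349367, 23154) = 17.
17 divides 867, so solutions exist.
Back-substitute for Bézout coefficients:
  17 = 476 - 9·51
  ... = 349367·(439) + 23154·(-6624)
Scale by 867/17 = 51: (m₀, n₀) = (22389, -337824).
General solution: m = 22389 + 1362t, n = -337824 - 20551t for integer t.
m ≥ 0: smallest is 22389 mod 1362 = 597 (at t = -16), with n = -9008.

597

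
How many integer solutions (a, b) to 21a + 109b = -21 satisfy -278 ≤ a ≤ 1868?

gcd(109, 21):
  109 = 5·21 + 4
  21 = 5·4 + 1
  4 = 4·1
so gcd(109, 21) = 1.
Back-substitute for Bézout coefficients:
  1 = 21 - 5·4
  ... = 21·(26) + 109·(-5)
Scale by -21: particular solution (-546, 105); reduce a mod 109: (108, -21).
General solution: a = 108 + 109t, b = -21 - 21t for integer t.
-278 ≤ 108 + 109t ≤ 1868 gives t ∈ [-3, 16], which is 20 values.

20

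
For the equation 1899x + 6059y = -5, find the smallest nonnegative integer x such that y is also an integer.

gcd(6059, 1899) = 1  (6059 = 3*1899 + 362, 1899 = 5*362 + 89, 362 = 4*89 + 6, 89 = 14*6 + 5, 6 = 1*5 + 1, 5 = 5*1).
1 divides -5, so solutions exist.
Back-substituting, 1899*(-1021) + 6059*(320) = 1.
Scale by -5/1 = -5: (x₀, y₀) = (5105, -1600).
General solution: x = 5105 + 6059t, y = -1600 - 1899t for integer t.
x ≥ 0: smallest is 5105 mod 6059 = 5105 (at t = 0), with y = -1600.

5105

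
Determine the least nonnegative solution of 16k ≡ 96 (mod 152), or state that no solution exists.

gcd(152, 16) = 8  (152 = 9*16 + 8, 16 = 2*8).
8 divides 96, so solutions exist.
Back-substituting, 16*(-9) + 152*(1) = 8.
So 16*(-9) ≡ 8 (mod 152); multiply by 12: k ≡ -108 (mod 19).
Smallest nonnegative: k = -108 mod 19 = 6.

6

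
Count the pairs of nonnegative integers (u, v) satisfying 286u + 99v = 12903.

5

gcd(286, 99) = 11  (286 = 2*99 + 88, 99 = 1*88 + 11, 88 = 8*11).
Back-substituting, 286*(-1) + 99*(3) = 11.
Scale by 1173: one solution is (-1173, 3519). Reduce u mod 9: (6, 113).
General: u = 6 + 9t, v = 113 - 26t.
u ≥ 0 ⇒ t ≥ 0; v ≥ 0 ⇒ t ≤ 4. So t ∈ [0, 4]: 5 solutions.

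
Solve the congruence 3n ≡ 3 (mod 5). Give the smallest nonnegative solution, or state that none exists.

1

gcd(5, 3):
  5 = 1*3 + 2
  3 = 1*2 + 1
  2 = 2*1
so gcd(5, 3) = 1.
1 divides 3, so solutions exist.
Back-substitute for Bézout coefficients:
  1 = 3 - 1*2
  ... = 3*(2) + 5*(-1)
So 3*(2) ≡ 1 (mod 5); multiply by 3: n ≡ 6 (mod 5).
Smallest nonnegative: n = 6 mod 5 = 1.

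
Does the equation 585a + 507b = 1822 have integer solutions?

no

gcd(585, 507) = 39.
39 does not divide 1822 (remainder 28), so no integer solutions.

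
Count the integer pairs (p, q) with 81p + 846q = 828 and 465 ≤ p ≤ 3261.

gcd(846, 81):
  846 = 10×81 + 36
  81 = 2×36 + 9
  36 = 4×9
so gcd(846, 81) = 9.
Back-substitute for Bézout coefficients:
  9 = 81 - 2×36
  ... = 81×(21) + 846×(-2)
Scale by 92: particular solution (1932, -184); reduce p mod 94: (52, -4).
General solution: p = 52 + 94t, q = -4 - 9t for integer t.
465 ≤ 52 + 94t ≤ 3261 gives t ∈ [5, 34], which is 30 values.

30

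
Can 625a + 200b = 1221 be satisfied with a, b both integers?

gcd(625, 200) = 25.
25 does not divide 1221 (remainder 21), so no integer solutions.

no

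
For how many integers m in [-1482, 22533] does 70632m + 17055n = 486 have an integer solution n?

13

gcd(70632, 17055) = 9.
By Bézout, 70632*(-898) + 17055*(3719) = 9.
Particular solution: (778, -3222).
General solution: m = 778 + 1895t, n = -3222 - 7848t for integer t.
-1482 ≤ 778 + 1895t ≤ 22533 gives t ∈ [-1, 11], which is 13 values.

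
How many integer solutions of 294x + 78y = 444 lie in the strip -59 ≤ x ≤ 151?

16

gcd(294, 78):
  294 = 3×78 + 60
  78 = 1×60 + 18
  60 = 3×18 + 6
  18 = 3×6
so gcd(294, 78) = 6.
Back-substitute for Bézout coefficients:
  6 = 60 - 3×18
  ... = 294×(4) + 78×(-15)
Scale by 74: particular solution (296, -1110); reduce x mod 13: (10, -32).
General solution: x = 10 + 13t, y = -32 - 49t for integer t.
-59 ≤ 10 + 13t ≤ 151 gives t ∈ [-5, 10], which is 16 values.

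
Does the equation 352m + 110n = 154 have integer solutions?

yes

gcd(352, 110) = 22.
22 divides 154, so integer solutions exist.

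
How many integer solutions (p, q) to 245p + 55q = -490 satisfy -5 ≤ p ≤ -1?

gcd(245, 55) = 5.
By Bézout, 245×(-2) + 55×(9) = 5.
Particular solution: (9, -49).
General solution: p = 9 + 11t, q = -49 - 49t for integer t.
-5 ≤ 9 + 11t ≤ -1 gives t ∈ [-1, -1], which is 1 value.

1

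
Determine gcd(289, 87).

gcd(289, 87):
  289 = 3·87 + 28
  87 = 3·28 + 3
  28 = 9·3 + 1
  3 = 3·1
so gcd(289, 87) = 1.

1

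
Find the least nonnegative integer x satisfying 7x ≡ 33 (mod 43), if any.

gcd(43, 7):
  43 = 6·7 + 1
  7 = 7·1
so gcd(43, 7) = 1.
1 divides 33, so solutions exist.
Back-substitute for Bézout coefficients:
  1 = 43 - 6·7
  ... = 7·(-6) + 43·(1)
So 7·(-6) ≡ 1 (mod 43); multiply by 33: x ≡ -198 (mod 43).
Smallest nonnegative: x = -198 mod 43 = 17.

17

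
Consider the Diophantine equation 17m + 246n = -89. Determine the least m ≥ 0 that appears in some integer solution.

gcd(246, 17) = 1  (246 = 14×17 + 8, 17 = 2×8 + 1, 8 = 8×1).
1 divides -89, so solutions exist.
Back-substituting, 17×(29) + 246×(-2) = 1.
Scale by -89/1 = -89: (m₀, n₀) = (-2581, 178).
General solution: m = -2581 + 246t, n = 178 - 17t for integer t.
m ≥ 0: smallest is -2581 mod 246 = 125 (at t = 11), with n = -9.

125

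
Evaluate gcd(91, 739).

gcd(739, 91):
  739 = 8×91 + 11
  91 = 8×11 + 3
  11 = 3×3 + 2
  3 = 1×2 + 1
  2 = 2×1
so gcd(739, 91) = 1.

1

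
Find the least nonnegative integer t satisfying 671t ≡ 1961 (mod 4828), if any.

gcd(4828, 671) = 1  (4828 = 7·671 + 131, 671 = 5·131 + 16, 131 = 8·16 + 3, 16 = 5·3 + 1, 3 = 3·1).
1 divides 1961, so solutions exist.
Back-substituting, 671·(1511) + 4828·(-210) = 1.
So 671·(1511) ≡ 1 (mod 4828); multiply by 1961: t ≡ 2963071 (mod 4828).
Smallest nonnegative: t = 2963071 mod 4828 = 3507.

3507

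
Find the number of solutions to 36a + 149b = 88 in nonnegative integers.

0

gcd(149, 36):
  149 = 4·36 + 5
  36 = 7·5 + 1
  5 = 5·1
so gcd(149, 36) = 1.
Back-substitute for Bézout coefficients:
  1 = 36 - 7·5
  ... = 36·(29) + 149·(-7)
Scale by 88: one solution is (2552, -616). Reduce a mod 149: (19, -4).
General: a = 19 + 149t, b = -4 - 36t.
a ≥ 0 ⇒ t ≥ 0; b ≥ 0 ⇒ t ≤ -1. So t ∈ [0, -1]: 0 solutions.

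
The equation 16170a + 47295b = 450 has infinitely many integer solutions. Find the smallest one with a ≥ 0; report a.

gcd(47295, 16170) = 15  (47295 = 2·16170 + 14955, 16170 = 1·14955 + 1215, 14955 = 12·1215 + 375, 1215 = 3·375 + 90, 375 = 4·90 + 15, 90 = 6·15).
15 divides 450, so solutions exist.
Back-substituting, 16170·(-506) + 47295·(173) = 15.
Scale by 450/15 = 30: (a₀, b₀) = (-15180, 5190).
General solution: a = -15180 + 3153t, b = 5190 - 1078t for integer t.
a ≥ 0: smallest is -15180 mod 3153 = 585 (at t = 5), with b = -200.

585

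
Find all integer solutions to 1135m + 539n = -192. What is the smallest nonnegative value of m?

gcd(1135, 539):
  1135 = 2*539 + 57
  539 = 9*57 + 26
  57 = 2*26 + 5
  26 = 5*5 + 1
  5 = 5*1
so gcd(1135, 539) = 1.
1 divides -192, so solutions exist.
Back-substitute for Bézout coefficients:
  1 = 26 - 5*5
  ... = 1135*(-104) + 539*(219)
Scale by -192/1 = -192: (m₀, n₀) = (19968, -42048).
General solution: m = 19968 + 539t, n = -42048 - 1135t for integer t.
m ≥ 0: smallest is 19968 mod 539 = 25 (at t = -37), with n = -53.

25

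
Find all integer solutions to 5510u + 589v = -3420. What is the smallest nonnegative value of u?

9

gcd(5510, 589):
  5510 = 9×589 + 209
  589 = 2×209 + 171
  209 = 1×171 + 38
  171 = 4×38 + 19
  38 = 2×19
so gcd(5510, 589) = 19.
19 divides -3420, so solutions exist.
Back-substitute for Bézout coefficients:
  19 = 171 - 4×38
  ... = 5510×(-14) + 589×(131)
Scale by -3420/19 = -180: (u₀, v₀) = (2520, -23580).
General solution: u = 2520 + 31t, v = -23580 - 290t for integer t.
u ≥ 0: smallest is 2520 mod 31 = 9 (at t = -81), with v = -90.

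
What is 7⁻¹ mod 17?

5

gcd(17, 7) = 1  (17 = 2×7 + 3, 7 = 2×3 + 1, 3 = 3×1).
Back-substituting, 7×(5) + 17×(-2) = 1.
So 7×5 ≡ 1 (mod 17), and 5 mod 17 = 5.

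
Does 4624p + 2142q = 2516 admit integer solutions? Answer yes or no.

yes

gcd(4624, 2142) = 34  (4624 = 2·2142 + 340, 2142 = 6·340 + 102, 340 = 3·102 + 34, 102 = 3·34).
34 divides 2516, so integer solutions exist.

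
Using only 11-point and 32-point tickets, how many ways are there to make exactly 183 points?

1

Need nonnegative integers with 11j + 32k = 183.
gcd(11, 32) = 1, and 11·(3) + 32·(-1) = 1.
So (j₀, k₀) = (549, -183); general j = 549 + 32t, k = -183 - 11t.
j ≥ 0 ⇒ t ≥ -17; k ≥ 0 ⇒ t ≤ -17. That's 1 value of t.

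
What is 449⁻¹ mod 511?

gcd(511, 449) = 1.
By Bézout, 449×(239) + 511×(-210) = 1.
So 449×239 ≡ 1 (mod 511), and 239 mod 511 = 239.

239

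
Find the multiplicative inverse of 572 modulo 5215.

gcd(5215, 572) = 1.
By Bézout, 572×(-1012) + 5215×(111) = 1.
So 572×-1012 ≡ 1 (mod 5215), and -1012 mod 5215 = 4203.

4203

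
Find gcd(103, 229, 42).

1

gcd(229, 103) = 1  (229 = 2×103 + 23, 103 = 4×23 + 11, 23 = 2×11 + 1, 11 = 11×1).
gcd(1, 42) = 1.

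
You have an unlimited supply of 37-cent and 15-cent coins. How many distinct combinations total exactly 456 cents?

Need nonnegative integers with 37j + 15k = 456.
gcd(37, 15) = 1, and 37·(-2) + 15·(5) = 1.
So (j₀, k₀) = (-912, 2280); general j = -912 + 15t, k = 2280 - 37t.
j ≥ 0 ⇒ t ≥ 61; k ≥ 0 ⇒ t ≤ 61. That's 1 value of t.

1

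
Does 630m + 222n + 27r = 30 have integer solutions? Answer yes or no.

gcd(630, 222) = 6.
gcd(6, 27) = 3.
3 divides 30, so integer solutions exist.

yes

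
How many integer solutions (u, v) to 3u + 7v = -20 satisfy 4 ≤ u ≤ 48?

7

gcd(7, 3) = 1.
By Bézout, 3·(-2) + 7·(1) = 1.
Particular solution: (5, -5).
General solution: u = 5 + 7t, v = -5 - 3t for integer t.
4 ≤ 5 + 7t ≤ 48 gives t ∈ [0, 6], which is 7 values.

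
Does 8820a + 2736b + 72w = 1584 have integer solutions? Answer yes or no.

gcd(8820, 2736) = 36.
gcd(36, 72) = 36.
36 divides 1584, so integer solutions exist.

yes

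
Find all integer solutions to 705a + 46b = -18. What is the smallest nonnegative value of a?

gcd(705, 46):
  705 = 15×46 + 15
  46 = 3×15 + 1
  15 = 15×1
so gcd(705, 46) = 1.
1 divides -18, so solutions exist.
Back-substitute for Bézout coefficients:
  1 = 46 - 3×15
  ... = 705×(-3) + 46×(46)
Scale by -18/1 = -18: (a₀, b₀) = (54, -828).
General solution: a = 54 + 46t, b = -828 - 705t for integer t.
a ≥ 0: smallest is 54 mod 46 = 8 (at t = -1), with b = -123.

8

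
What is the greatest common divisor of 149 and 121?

gcd(149, 121) = 1  (149 = 1×121 + 28, 121 = 4×28 + 9, 28 = 3×9 + 1, 9 = 9×1).

1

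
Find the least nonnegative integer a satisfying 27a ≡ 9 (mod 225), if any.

17

gcd(225, 27) = 9  (225 = 8×27 + 9, 27 = 3×9).
9 divides 9, so solutions exist.
Back-substituting, 27×(-8) + 225×(1) = 9.
So 27×(-8) ≡ 9 (mod 225); multiply by 1: a ≡ -8 (mod 25).
Smallest nonnegative: a = -8 mod 25 = 17.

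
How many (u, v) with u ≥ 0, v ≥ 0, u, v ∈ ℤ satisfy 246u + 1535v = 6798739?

18

gcd(1535, 246) = 1  (1535 = 6·246 + 59, 246 = 4·59 + 10, 59 = 5·10 + 9, 10 = 1·9 + 1, 9 = 9·1).
Back-substituting, 246·(156) + 1535·(-25) = 1.
Scale by 6798739: one solution is (1060603284, -169968475). Reduce u mod 1535: (1174, 4241).
General: u = 1174 + 1535t, v = 4241 - 246t.
u ≥ 0 ⇒ t ≥ 0; v ≥ 0 ⇒ t ≤ 17. So t ∈ [0, 17]: 18 solutions.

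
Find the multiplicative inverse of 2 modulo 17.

gcd(17, 2) = 1  (17 = 8*2 + 1, 2 = 2*1).
Back-substituting, 2*(-8) + 17*(1) = 1.
So 2*-8 ≡ 1 (mod 17), and -8 mod 17 = 9.

9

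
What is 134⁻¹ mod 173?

102

gcd(173, 134):
  173 = 1*134 + 39
  134 = 3*39 + 17
  39 = 2*17 + 5
  17 = 3*5 + 2
  5 = 2*2 + 1
  2 = 2*1
so gcd(173, 134) = 1.
Back-substitute for Bézout coefficients:
  1 = 5 - 2*2
  ... = 134*(-71) + 173*(55)
So 134*-71 ≡ 1 (mod 173), and -71 mod 173 = 102.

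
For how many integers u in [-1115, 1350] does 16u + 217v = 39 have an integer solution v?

gcd(217, 16) = 1  (217 = 13×16 + 9, 16 = 1×9 + 7, 9 = 1×7 + 2, 7 = 3×2 + 1, 2 = 2×1).
Back-substituting, 16×(95) + 217×(-7) = 1.
Scale by 39: particular solution (3705, -273); reduce u mod 217: (16, -1).
General solution: u = 16 + 217t, v = -1 - 16t for integer t.
-1115 ≤ 16 + 217t ≤ 1350 gives t ∈ [-5, 6], which is 12 values.

12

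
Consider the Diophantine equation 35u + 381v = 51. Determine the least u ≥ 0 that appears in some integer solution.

45

gcd(381, 35):
  381 = 10×35 + 31
  35 = 1×31 + 4
  31 = 7×4 + 3
  4 = 1×3 + 1
  3 = 3×1
so gcd(381, 35) = 1.
1 divides 51, so solutions exist.
Back-substitute for Bézout coefficients:
  1 = 4 - 1×3
  ... = 35×(98) + 381×(-9)
Scale by 51/1 = 51: (u₀, v₀) = (4998, -459).
General solution: u = 4998 + 381t, v = -459 - 35t for integer t.
u ≥ 0: smallest is 4998 mod 381 = 45 (at t = -13), with v = -4.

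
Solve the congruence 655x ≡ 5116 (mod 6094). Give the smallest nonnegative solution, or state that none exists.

5832

gcd(6094, 655) = 1  (6094 = 9·655 + 199, 655 = 3·199 + 58, 199 = 3·58 + 25, 58 = 2·25 + 8, 25 = 3·8 + 1, 8 = 8·1).
1 divides 5116, so solutions exist.
Back-substituting, 655·(-735) + 6094·(79) = 1.
So 655·(-735) ≡ 1 (mod 6094); multiply by 5116: x ≡ -3760260 (mod 6094).
Smallest nonnegative: x = -3760260 mod 6094 = 5832.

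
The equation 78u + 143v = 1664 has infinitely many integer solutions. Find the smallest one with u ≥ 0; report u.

gcd(143, 78):
  143 = 1*78 + 65
  78 = 1*65 + 13
  65 = 5*13
so gcd(143, 78) = 13.
13 divides 1664, so solutions exist.
Back-substitute for Bézout coefficients:
  13 = 78 - 1*65
  ... = 78*(2) + 143*(-1)
Scale by 1664/13 = 128: (u₀, v₀) = (256, -128).
General solution: u = 256 + 11t, v = -128 - 6t for integer t.
u ≥ 0: smallest is 256 mod 11 = 3 (at t = -23), with v = 10.

3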